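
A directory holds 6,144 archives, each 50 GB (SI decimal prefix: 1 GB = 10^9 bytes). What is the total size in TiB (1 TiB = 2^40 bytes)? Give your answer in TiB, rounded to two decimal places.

279.40 TiB

Total = 6,144 × 50 GB = 307,200 GB
= 307,200 × 1,000,000,000 bytes = 307,200,000,000,000 bytes
1 TiB = 1,099,511,627,776 bytes
307,200,000,000,000 / 1,099,511,627,776 = 279.40 TiB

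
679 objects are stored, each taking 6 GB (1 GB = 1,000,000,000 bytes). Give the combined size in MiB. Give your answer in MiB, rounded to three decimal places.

3,885,269.165 MiB

Total = 679 × 6 GB = 4074 GB
= 4074 × 1,000,000,000 bytes = 4,074,000,000,000 bytes
1 MiB = 1,048,576 bytes
4,074,000,000,000 / 1,048,576 = 3,885,269.165 MiB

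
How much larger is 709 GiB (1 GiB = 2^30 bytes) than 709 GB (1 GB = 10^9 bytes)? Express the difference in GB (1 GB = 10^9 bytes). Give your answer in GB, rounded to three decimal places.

709 GiB = 709 × 1,073,741,824 = 761,282,953,216 bytes
709 GB = 709 × 1,000,000,000 = 709,000,000,000 bytes
difference = 52,282,953,216 bytes
52,282,953,216 / 1,000,000,000 = 52.283 GB

52.283 GB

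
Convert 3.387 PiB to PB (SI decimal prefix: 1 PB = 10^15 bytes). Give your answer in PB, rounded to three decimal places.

3.387 PiB = 3.387 × 2^50 bytes = 3,813,422,984,475,967.488 bytes
1 PB = 10^15 bytes = 1,000,000,000,000,000 bytes
3,813,422,984,475,967.488 / 1,000,000,000,000,000 = 3.813 PB

3.813 PB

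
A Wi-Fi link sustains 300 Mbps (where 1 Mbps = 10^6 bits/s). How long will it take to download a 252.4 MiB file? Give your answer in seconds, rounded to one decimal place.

252.4 MiB = 264,660,582.4 bytes = 2,117,284,659.2 bits
300 Mbps = 300,000,000 bits/s
time = 2,117,284,659.2 / 300,000,000 = 7.1 s

7.1 seconds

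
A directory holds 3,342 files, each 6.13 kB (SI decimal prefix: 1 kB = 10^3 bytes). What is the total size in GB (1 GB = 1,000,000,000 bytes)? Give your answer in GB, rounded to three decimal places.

Total = 3,342 × 6.13 kB = 20486.46 kB
= 20486.46 × 1,000 bytes = 20,486,460 bytes
1 GB = 1,000,000,000 bytes
20,486,460 / 1,000,000,000 = 0.020 GB

0.020 GB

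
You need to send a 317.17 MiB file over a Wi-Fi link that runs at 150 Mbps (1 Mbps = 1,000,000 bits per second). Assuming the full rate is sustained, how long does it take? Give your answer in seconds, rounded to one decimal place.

317.17 MiB = 332,576,849.92 bytes = 2,660,614,799.36 bits
150 Mbps = 150,000,000 bits/s
time = 2,660,614,799.36 / 150,000,000 = 17.7 s

17.7 seconds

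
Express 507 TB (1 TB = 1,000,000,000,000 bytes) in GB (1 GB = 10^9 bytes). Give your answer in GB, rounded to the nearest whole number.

507,000 GB

507 TB = 507 × 10^12 bytes = 507,000,000,000,000 bytes
1 GB = 10^9 bytes = 1,000,000,000 bytes
507,000,000,000,000 / 1,000,000,000 = 507,000 GB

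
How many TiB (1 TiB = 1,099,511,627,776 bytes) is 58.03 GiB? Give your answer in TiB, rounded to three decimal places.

58.03 GiB = 58.03 × 2^30 bytes = 62,309,238,046.72 bytes
1 TiB = 1,099,511,627,776 bytes
62,309,238,046.72 / 1,099,511,627,776 = 0.057 TiB

0.057 TiB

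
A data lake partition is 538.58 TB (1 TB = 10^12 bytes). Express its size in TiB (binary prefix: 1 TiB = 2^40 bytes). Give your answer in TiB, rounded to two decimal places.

489.84 TiB

538.58 TB = 538.58 × 10^12 bytes = 538,580,000,000,000 bytes
1 TiB = 2^40 bytes = 1,099,511,627,776 bytes
538,580,000,000,000 / 1,099,511,627,776 = 489.84 TiB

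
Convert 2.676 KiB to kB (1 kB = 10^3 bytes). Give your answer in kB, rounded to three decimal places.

2.676 KiB = 2.676 × 2^10 bytes = 2,740.224 bytes
1 kB = 10^3 bytes = 1,000 bytes
2,740.224 / 1,000 = 2.740 kB

2.740 kB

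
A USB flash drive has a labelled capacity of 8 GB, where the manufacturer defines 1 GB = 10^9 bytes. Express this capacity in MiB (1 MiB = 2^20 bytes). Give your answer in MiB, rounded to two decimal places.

8 GB = 8 × 10^9 bytes = 8,000,000,000 bytes
1 MiB = 1,048,576 bytes
8,000,000,000 / 1,048,576 = 7,629.39 MiB

7,629.39 MiB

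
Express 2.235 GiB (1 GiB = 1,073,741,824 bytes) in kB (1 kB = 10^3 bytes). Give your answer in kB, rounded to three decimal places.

2,399,812.977 kB

2.235 GiB = 2.235 × 2^30 bytes = 2,399,812,976.64 bytes
1 kB = 1,000 bytes
2,399,812,976.64 / 1,000 = 2,399,812.977 kB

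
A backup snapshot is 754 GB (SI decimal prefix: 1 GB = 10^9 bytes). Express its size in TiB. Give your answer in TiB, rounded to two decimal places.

754 GB × 1,000,000,000 bytes/GB = 754,000,000,000 bytes
1 TiB = 1,099,511,627,776 bytes
754,000,000,000 / 1,099,511,627,776 = 0.69 TiB

0.69 TiB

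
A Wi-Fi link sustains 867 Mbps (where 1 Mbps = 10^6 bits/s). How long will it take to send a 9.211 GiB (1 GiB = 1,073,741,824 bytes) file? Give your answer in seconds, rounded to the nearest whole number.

9.211 GiB = 9,890,235,940.864 bytes = 79,121,887,526.912 bits
867 Mbps = 867,000,000 bits/s
time = 79,121,887,526.912 / 867,000,000 = 91 s

91 seconds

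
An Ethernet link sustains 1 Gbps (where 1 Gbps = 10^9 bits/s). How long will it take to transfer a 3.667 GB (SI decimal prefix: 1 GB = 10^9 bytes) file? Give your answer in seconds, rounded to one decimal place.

3.667 GB = 3,667,000,000 bytes = 29,336,000,000 bits
1 Gbps = 1,000,000,000 bits/s
time = 29,336,000,000 / 1,000,000,000 = 29.3 s

29.3 seconds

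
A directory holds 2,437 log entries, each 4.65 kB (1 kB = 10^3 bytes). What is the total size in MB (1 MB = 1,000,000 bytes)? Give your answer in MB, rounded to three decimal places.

11.332 MB

Total = 2,437 × 4.65 kB = 11332.05 kB
= 11332.05 × 1,000 bytes = 11,332,050 bytes
1 MB = 1,000,000 bytes
11,332,050 / 1,000,000 = 11.332 MB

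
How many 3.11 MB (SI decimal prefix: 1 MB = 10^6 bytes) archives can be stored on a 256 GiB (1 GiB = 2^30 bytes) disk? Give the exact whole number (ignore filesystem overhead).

88,385

Capacity: 256 GiB = 274,877,906,944 bytes
Per item: 3.11 MB = 3,110,000 bytes
⌊274,877,906,944 / 3,110,000⌋ = 88,385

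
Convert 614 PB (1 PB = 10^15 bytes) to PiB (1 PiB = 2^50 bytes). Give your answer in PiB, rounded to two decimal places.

545.34 PiB

614 PB = 614 × 10^15 bytes = 614,000,000,000,000,000 bytes
1 PiB = 2^50 bytes = 1,125,899,906,842,624 bytes
614,000,000,000,000,000 / 1,125,899,906,842,624 = 545.34 PiB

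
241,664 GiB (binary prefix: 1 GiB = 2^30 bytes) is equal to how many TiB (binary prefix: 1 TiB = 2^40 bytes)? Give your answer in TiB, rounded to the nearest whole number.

236 TiB

241,664 GiB × 1,073,741,824 bytes/GiB = 259,484,744,155,136 bytes
1 TiB = 2^40 bytes = 1,099,511,627,776 bytes
259,484,744,155,136 / 1,099,511,627,776 = 236 TiB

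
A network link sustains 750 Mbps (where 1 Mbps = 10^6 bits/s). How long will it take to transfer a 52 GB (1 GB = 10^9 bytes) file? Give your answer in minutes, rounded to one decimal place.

52 GB = 52,000,000,000 bytes = 416,000,000,000 bits
750 Mbps = 750,000,000 bits/s
time = 416,000,000,000 / 750,000,000 = 554.67 s
554.67 s / 60 = 9.2 minutes

9.2 minutes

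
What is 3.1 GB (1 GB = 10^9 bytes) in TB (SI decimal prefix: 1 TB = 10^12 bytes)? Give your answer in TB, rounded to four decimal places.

3.1 GB × 1,000,000,000 bytes/GB = 3,100,000,000 bytes
1 TB = 10^12 bytes = 1,000,000,000,000 bytes
3,100,000,000 / 1,000,000,000,000 = 0.0031 TB

0.0031 TB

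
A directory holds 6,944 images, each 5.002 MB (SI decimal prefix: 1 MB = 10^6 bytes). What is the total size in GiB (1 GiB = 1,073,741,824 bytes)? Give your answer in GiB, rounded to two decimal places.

Total = 6,944 × 5.002 MB = 34733.888 MB
= 34733.888 × 1,000,000 bytes = 34,733,888,000 bytes
1 GiB = 1,073,741,824 bytes
34,733,888,000 / 1,073,741,824 = 32.35 GiB

32.35 GiB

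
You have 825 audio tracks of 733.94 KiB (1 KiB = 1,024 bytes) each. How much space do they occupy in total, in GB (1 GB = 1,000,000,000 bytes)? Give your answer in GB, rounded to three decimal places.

0.620 GB

Total = 825 × 733.94 KiB = 605500.5 KiB
= 605500.5 × 1,024 bytes = 620,032,512 bytes
1 GB = 1,000,000,000 bytes
620,032,512 / 1,000,000,000 = 0.620 GB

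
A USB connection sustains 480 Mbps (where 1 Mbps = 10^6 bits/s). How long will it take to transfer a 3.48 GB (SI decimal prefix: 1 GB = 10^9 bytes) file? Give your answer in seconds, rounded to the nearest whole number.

3.48 GB = 3,480,000,000 bytes = 27,840,000,000 bits
480 Mbps = 480,000,000 bits/s
time = 27,840,000,000 / 480,000,000 = 58 s

58 seconds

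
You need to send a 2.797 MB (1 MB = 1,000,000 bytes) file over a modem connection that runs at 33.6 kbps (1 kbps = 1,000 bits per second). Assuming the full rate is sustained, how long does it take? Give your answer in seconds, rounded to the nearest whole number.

666 seconds

2.797 MB = 2,797,000 bytes = 22,376,000 bits
33.6 kbps = 33,600 bits/s
time = 22,376,000 / 33,600 = 666 s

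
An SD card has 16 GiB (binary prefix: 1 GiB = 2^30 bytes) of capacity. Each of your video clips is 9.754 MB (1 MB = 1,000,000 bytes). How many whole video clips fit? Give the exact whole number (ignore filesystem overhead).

Capacity: 16 GiB = 17,179,869,184 bytes
Per item: 9.754 MB = 9,754,000 bytes
⌊17,179,869,184 / 9,754,000⌋ = 1,761

1,761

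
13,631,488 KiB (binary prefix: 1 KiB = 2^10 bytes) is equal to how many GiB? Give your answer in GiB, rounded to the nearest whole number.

13 GiB

13,631,488 KiB = 13,631,488 × 2^10 bytes = 13,958,643,712 bytes
1 GiB = 2^30 bytes = 1,073,741,824 bytes
13,958,643,712 / 1,073,741,824 = 13 GiB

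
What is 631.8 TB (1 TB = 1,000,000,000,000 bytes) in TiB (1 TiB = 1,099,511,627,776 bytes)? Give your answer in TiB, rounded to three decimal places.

631.8 TB = 631.8 × 10^12 bytes = 631,800,000,000,000 bytes
1 TiB = 2^40 bytes = 1,099,511,627,776 bytes
631,800,000,000,000 / 1,099,511,627,776 = 574.619 TiB

574.619 TiB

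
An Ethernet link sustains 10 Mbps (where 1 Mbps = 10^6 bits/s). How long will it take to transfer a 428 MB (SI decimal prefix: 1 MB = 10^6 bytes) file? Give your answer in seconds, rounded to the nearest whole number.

342 seconds

428 MB = 428,000,000 bytes = 3,424,000,000 bits
10 Mbps = 10,000,000 bits/s
time = 3,424,000,000 / 10,000,000 = 342 s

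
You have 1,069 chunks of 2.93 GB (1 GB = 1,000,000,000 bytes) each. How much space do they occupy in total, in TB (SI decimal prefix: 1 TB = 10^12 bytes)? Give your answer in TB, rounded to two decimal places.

3.13 TB

Total = 1,069 × 2.93 GB = 3132.17 GB
= 3132.17 × 1,000,000,000 bytes = 3,132,170,000,000 bytes
1 TB = 1,000,000,000,000 bytes
3,132,170,000,000 / 1,000,000,000,000 = 3.13 TB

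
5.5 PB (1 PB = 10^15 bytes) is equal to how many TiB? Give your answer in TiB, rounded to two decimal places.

5.5 PB × 1,000,000,000,000,000 bytes/PB = 5,500,000,000,000,000 bytes
1 TiB = 2^40 bytes = 1,099,511,627,776 bytes
5,500,000,000,000,000 / 1,099,511,627,776 = 5,002.22 TiB

5,002.22 TiB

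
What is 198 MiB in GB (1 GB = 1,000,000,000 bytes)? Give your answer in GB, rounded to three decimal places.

0.208 GB

198 MiB × 1,048,576 bytes/MiB = 207,618,048 bytes
1 GB = 10^9 bytes = 1,000,000,000 bytes
207,618,048 / 1,000,000,000 = 0.208 GB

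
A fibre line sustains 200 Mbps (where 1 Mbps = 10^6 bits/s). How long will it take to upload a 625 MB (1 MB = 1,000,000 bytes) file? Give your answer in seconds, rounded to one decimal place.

625 MB = 625,000,000 bytes = 5,000,000,000 bits
200 Mbps = 200,000,000 bits/s
time = 5,000,000,000 / 200,000,000 = 25.0 s

25.0 seconds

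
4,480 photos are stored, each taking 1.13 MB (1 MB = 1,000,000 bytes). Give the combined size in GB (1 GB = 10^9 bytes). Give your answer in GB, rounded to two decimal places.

5.06 GB

Total = 4,480 × 1.13 MB = 5062.4 MB
= 5062.4 × 1,000,000 bytes = 5,062,400,000 bytes
1 GB = 1,000,000,000 bytes
5,062,400,000 / 1,000,000,000 = 5.06 GB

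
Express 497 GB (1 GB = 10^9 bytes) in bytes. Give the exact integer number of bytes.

497 × 1,000,000,000 = 497,000,000,000 bytes

497,000,000,000 bytes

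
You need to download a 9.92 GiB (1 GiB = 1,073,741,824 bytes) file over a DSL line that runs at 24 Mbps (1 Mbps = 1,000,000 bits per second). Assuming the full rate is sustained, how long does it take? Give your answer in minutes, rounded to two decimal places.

59.18 minutes

9.92 GiB = 10,651,518,894.08 bytes = 85,212,151,152.64 bits
24 Mbps = 24,000,000 bits/s
time = 85,212,151,152.64 / 24,000,000 = 3,550.506 s
3,550.506 s / 60 = 59.18 minutes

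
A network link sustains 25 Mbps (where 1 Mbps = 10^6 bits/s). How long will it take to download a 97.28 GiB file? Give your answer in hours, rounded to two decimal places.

9.28 hours

97.28 GiB = 104,453,604,638.72 bytes = 835,628,837,109.76 bits
25 Mbps = 25,000,000 bits/s
time = 835,628,837,109.76 / 25,000,000 = 33,425.1535 s
33,425.1535 s / 3600 = 9.28 hours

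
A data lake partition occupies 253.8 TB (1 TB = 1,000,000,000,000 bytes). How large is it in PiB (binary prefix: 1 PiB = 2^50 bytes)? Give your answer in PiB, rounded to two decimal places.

0.23 PiB

253.8 TB = 253.8 × 10^12 bytes = 253,800,000,000,000 bytes
1 PiB = 1,125,899,906,842,624 bytes
253,800,000,000,000 / 1,125,899,906,842,624 = 0.23 PiB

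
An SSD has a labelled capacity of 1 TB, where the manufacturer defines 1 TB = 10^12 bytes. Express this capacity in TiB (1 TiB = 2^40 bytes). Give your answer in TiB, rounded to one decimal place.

0.9 TiB

1 TB = 1 × 10^12 bytes = 1,000,000,000,000 bytes
1 TiB = 1,099,511,627,776 bytes
1,000,000,000,000 / 1,099,511,627,776 = 0.9 TiB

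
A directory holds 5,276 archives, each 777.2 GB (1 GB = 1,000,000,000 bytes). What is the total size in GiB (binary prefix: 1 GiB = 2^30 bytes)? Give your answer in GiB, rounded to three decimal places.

3,818,894.923 GiB

Total = 5,276 × 777.2 GB = 4100507.2 GB
= 4100507.2 × 1,000,000,000 bytes = 4,100,507,200,000,000 bytes
1 GiB = 1,073,741,824 bytes
4,100,507,200,000,000 / 1,073,741,824 = 3,818,894.923 GiB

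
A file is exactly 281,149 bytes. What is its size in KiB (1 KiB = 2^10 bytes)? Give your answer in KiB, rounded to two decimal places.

274.56 KiB

281,149 bytes given.
1 KiB = 1,024 bytes
281,149 / 1,024 = 274.56 KiB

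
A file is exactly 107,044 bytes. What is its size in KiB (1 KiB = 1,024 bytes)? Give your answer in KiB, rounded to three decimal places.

107,044 bytes given.
1 KiB = 2^10 bytes = 1,024 bytes
107,044 / 1,024 = 104.535 KiB

104.535 KiB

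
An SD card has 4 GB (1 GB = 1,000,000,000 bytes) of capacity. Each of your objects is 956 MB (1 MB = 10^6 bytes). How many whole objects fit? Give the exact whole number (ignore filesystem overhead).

Capacity: 4 GB = 4,000,000,000 bytes
Per item: 956 MB = 956,000,000 bytes
⌊4,000,000,000 / 956,000,000⌋ = 4

4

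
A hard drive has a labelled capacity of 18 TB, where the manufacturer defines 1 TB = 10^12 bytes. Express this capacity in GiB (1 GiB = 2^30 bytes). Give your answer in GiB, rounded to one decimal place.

18 TB = 18 × 10^12 bytes = 18,000,000,000,000 bytes
1 GiB = 1,073,741,824 bytes
18,000,000,000,000 / 1,073,741,824 = 16,763.8 GiB

16,763.8 GiB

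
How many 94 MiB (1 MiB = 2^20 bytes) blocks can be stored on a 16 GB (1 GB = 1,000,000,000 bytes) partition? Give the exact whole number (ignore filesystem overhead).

Capacity: 16 GB = 16,000,000,000 bytes
Per item: 94 MiB = 98,566,144 bytes
⌊16,000,000,000 / 98,566,144⌋ = 162

162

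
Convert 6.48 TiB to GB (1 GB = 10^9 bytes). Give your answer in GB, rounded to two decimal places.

6.48 TiB = 6.48 × 2^40 bytes = 7,124,835,347,988.48 bytes
1 GB = 10^9 bytes = 1,000,000,000 bytes
7,124,835,347,988.48 / 1,000,000,000 = 7,124.84 GB

7,124.84 GB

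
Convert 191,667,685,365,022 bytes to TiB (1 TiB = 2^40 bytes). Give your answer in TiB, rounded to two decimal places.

174.32 TiB

191,667,685,365,022 bytes given.
1 TiB = 2^40 bytes = 1,099,511,627,776 bytes
191,667,685,365,022 / 1,099,511,627,776 = 174.32 TiB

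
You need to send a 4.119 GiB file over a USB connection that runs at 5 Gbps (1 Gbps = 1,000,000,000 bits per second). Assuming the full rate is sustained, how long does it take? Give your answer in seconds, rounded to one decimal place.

4.119 GiB = 4,422,742,573.056 bytes = 35,381,940,584.448 bits
5 Gbps = 5,000,000,000 bits/s
time = 35,381,940,584.448 / 5,000,000,000 = 7.1 s

7.1 seconds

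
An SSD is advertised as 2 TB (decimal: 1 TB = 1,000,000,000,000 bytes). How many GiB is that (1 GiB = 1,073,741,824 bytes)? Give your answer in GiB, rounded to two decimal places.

1,862.65 GiB

2 TB × 1,000,000,000,000 bytes/TB = 2,000,000,000,000 bytes
1 GiB = 1,073,741,824 bytes
2,000,000,000,000 / 1,073,741,824 = 1,862.65 GiB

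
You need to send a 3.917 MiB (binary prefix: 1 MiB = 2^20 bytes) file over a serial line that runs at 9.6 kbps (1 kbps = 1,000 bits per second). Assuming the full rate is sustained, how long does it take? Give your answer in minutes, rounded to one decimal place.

3.917 MiB = 4,107,272.192 bytes = 32,858,177.536 bits
9.6 kbps = 9,600 bits/s
time = 32,858,177.536 / 9,600 = 3,422.73 s
3,422.73 s / 60 = 57.0 minutes

57.0 minutes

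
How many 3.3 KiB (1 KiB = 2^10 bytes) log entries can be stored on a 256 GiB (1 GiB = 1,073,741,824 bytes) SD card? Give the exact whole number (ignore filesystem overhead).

Capacity: 256 GiB = 274,877,906,944 bytes
Per item: 3.3 KiB = 3,379.2 bytes
⌊274,877,906,944 / 3,379.2⌋ = 81,344,077

81,344,077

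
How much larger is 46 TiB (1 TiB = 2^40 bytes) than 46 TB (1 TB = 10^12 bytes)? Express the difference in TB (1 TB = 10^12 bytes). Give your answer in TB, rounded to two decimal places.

4.58 TB

46 TiB = 46 × 1,099,511,627,776 = 50,577,534,877,696 bytes
46 TB = 46 × 1,000,000,000,000 = 46,000,000,000,000 bytes
difference = 4,577,534,877,696 bytes
4,577,534,877,696 / 1,000,000,000,000 = 4.58 TB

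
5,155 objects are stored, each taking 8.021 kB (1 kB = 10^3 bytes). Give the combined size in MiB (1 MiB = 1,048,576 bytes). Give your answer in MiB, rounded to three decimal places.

39.433 MiB

Total = 5,155 × 8.021 kB = 41348.255 kB
= 41348.255 × 1,000 bytes = 41,348,255 bytes
1 MiB = 1,048,576 bytes
41,348,255 / 1,048,576 = 39.433 MiB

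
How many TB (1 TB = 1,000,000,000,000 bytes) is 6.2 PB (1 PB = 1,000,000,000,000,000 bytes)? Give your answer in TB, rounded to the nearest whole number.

6.2 PB = 6.2 × 10^15 bytes = 6,200,000,000,000,000 bytes
1 TB = 1,000,000,000,000 bytes
6,200,000,000,000,000 / 1,000,000,000,000 = 6,200 TB

6,200 TB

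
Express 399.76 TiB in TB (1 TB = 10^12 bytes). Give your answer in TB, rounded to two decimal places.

439.54 TB

399.76 TiB = 399.76 × 2^40 bytes = 439,540,768,319,733.76 bytes
1 TB = 10^12 bytes = 1,000,000,000,000 bytes
439,540,768,319,733.76 / 1,000,000,000,000 = 439.54 TB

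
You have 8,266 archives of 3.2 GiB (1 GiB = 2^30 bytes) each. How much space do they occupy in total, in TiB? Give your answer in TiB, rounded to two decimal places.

25.83 TiB

Total = 8,266 × 3.2 GiB = 26451.2 GiB
= 26451.2 × 1,073,741,824 bytes = 28,401,759,734,988.8 bytes
1 TiB = 1,099,511,627,776 bytes
28,401,759,734,988.8 / 1,099,511,627,776 = 25.83 TiB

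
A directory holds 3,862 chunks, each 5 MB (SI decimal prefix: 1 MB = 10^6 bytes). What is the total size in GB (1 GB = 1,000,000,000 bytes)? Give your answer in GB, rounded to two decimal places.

Total = 3,862 × 5 MB = 19,310 MB
= 19,310 × 1,000,000 bytes = 19,310,000,000 bytes
1 GB = 1,000,000,000 bytes
19,310,000,000 / 1,000,000,000 = 19.31 GB

19.31 GB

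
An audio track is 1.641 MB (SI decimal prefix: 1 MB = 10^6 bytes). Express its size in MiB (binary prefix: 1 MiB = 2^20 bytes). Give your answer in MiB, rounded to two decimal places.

1.56 MiB

1.641 MB × 1,000,000 bytes/MB = 1,641,000 bytes
1 MiB = 2^20 bytes = 1,048,576 bytes
1,641,000 / 1,048,576 = 1.56 MiB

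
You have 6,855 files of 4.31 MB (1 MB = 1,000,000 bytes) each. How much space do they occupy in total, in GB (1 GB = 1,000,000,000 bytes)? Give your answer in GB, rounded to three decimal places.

29.545 GB

Total = 6,855 × 4.31 MB = 29545.05 MB
= 29545.05 × 1,000,000 bytes = 29,545,050,000 bytes
1 GB = 1,000,000,000 bytes
29,545,050,000 / 1,000,000,000 = 29.545 GB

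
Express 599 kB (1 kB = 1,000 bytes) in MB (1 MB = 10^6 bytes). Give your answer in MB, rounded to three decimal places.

599 kB × 1,000 bytes/kB = 599,000 bytes
1 MB = 1,000,000 bytes
599,000 / 1,000,000 = 0.599 MB

0.599 MB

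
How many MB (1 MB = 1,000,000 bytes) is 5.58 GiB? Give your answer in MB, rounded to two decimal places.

5,991.48 MB

5.58 GiB = 5.58 × 2^30 bytes = 5,991,479,377.92 bytes
1 MB = 10^6 bytes = 1,000,000 bytes
5,991,479,377.92 / 1,000,000 = 5,991.48 MB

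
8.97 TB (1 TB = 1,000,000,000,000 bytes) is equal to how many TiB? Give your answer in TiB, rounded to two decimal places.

8.97 TB = 8.97 × 10^12 bytes = 8,970,000,000,000 bytes
1 TiB = 1,099,511,627,776 bytes
8,970,000,000,000 / 1,099,511,627,776 = 8.16 TiB

8.16 TiB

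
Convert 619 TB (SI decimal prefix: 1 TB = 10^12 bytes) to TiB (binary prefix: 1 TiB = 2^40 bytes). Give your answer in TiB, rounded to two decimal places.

562.98 TiB

619 TB × 1,000,000,000,000 bytes/TB = 619,000,000,000,000 bytes
1 TiB = 1,099,511,627,776 bytes
619,000,000,000,000 / 1,099,511,627,776 = 562.98 TiB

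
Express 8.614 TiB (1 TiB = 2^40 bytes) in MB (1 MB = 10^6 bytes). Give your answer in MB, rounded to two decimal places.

8.614 TiB × 1,099,511,627,776 bytes/TiB = 9,471,193,161,662.464 bytes
1 MB = 10^6 bytes = 1,000,000 bytes
9,471,193,161,662.464 / 1,000,000 = 9,471,193.16 MB

9,471,193.16 MB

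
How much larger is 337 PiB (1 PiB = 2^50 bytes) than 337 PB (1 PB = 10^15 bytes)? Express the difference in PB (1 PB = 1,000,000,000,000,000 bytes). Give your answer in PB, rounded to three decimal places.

42.428 PB

337 PiB = 337 × 1,125,899,906,842,624 = 379,428,268,605,964,288 bytes
337 PB = 337 × 1,000,000,000,000,000 = 337,000,000,000,000,000 bytes
difference = 42,428,268,605,964,288 bytes
42,428,268,605,964,288 / 1,000,000,000,000,000 = 42.428 PB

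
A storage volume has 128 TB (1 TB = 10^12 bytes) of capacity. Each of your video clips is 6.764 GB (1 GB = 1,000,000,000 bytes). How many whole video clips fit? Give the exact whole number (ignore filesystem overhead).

18,923

Capacity: 128 TB = 128,000,000,000,000 bytes
Per item: 6.764 GB = 6,764,000,000 bytes
⌊128,000,000,000,000 / 6,764,000,000⌋ = 18,923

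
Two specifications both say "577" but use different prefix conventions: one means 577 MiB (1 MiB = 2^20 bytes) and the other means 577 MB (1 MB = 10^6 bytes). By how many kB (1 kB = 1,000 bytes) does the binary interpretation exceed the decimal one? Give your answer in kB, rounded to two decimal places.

28,028.35 kB

577 MiB = 577 × 1,048,576 = 605,028,352 bytes
577 MB = 577 × 1,000,000 = 577,000,000 bytes
difference = 28,028,352 bytes
28,028,352 / 1,000 = 28,028.35 kB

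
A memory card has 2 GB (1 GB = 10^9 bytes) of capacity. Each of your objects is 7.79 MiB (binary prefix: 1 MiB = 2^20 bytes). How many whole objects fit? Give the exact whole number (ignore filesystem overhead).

244

Capacity: 2 GB = 2,000,000,000 bytes
Per item: 7.79 MiB = 8,168,407.04 bytes
⌊2,000,000,000 / 8,168,407.04⌋ = 244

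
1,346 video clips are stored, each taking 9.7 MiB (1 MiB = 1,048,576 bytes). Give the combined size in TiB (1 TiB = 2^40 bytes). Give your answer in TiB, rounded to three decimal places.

Total = 1,346 × 9.7 MiB = 13056.2 MiB
= 13056.2 × 1,048,576 bytes = 13,690,417,971.2 bytes
1 TiB = 1,099,511,627,776 bytes
13,690,417,971.2 / 1,099,511,627,776 = 0.012 TiB

0.012 TiB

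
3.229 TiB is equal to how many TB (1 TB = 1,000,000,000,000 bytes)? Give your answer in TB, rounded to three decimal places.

3.229 TiB × 1,099,511,627,776 bytes/TiB = 3,550,323,046,088.704 bytes
1 TB = 1,000,000,000,000 bytes
3,550,323,046,088.704 / 1,000,000,000,000 = 3.550 TB

3.550 TB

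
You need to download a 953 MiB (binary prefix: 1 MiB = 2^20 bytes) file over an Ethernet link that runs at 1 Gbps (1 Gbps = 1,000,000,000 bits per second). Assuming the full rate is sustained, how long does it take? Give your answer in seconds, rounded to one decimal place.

953 MiB = 999,292,928 bytes = 7,994,343,424 bits
1 Gbps = 1,000,000,000 bits/s
time = 7,994,343,424 / 1,000,000,000 = 8.0 s

8.0 seconds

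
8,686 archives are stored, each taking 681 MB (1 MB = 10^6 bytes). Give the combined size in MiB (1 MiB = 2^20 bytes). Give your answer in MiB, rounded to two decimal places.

5,641,141.89 MiB

Total = 8,686 × 681 MB = 5,915,166 MB
= 5,915,166 × 1,000,000 bytes = 5,915,166,000,000 bytes
1 MiB = 1,048,576 bytes
5,915,166,000,000 / 1,048,576 = 5,641,141.89 MiB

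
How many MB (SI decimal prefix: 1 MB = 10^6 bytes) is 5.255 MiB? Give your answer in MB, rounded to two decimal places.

5.51 MB

5.255 MiB = 5.255 × 2^20 bytes = 5,510,266.88 bytes
1 MB = 1,000,000 bytes
5,510,266.88 / 1,000,000 = 5.51 MB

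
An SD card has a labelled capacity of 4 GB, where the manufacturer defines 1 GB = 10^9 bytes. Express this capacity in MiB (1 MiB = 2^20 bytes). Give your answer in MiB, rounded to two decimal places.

3,814.70 MiB

4 GB = 4 × 10^9 bytes = 4,000,000,000 bytes
1 MiB = 2^20 bytes = 1,048,576 bytes
4,000,000,000 / 1,048,576 = 3,814.70 MiB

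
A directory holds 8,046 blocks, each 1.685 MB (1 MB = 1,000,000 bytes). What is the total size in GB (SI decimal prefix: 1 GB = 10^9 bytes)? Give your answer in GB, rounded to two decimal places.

13.56 GB

Total = 8,046 × 1.685 MB = 13557.51 MB
= 13557.51 × 1,000,000 bytes = 13,557,510,000 bytes
1 GB = 1,000,000,000 bytes
13,557,510,000 / 1,000,000,000 = 13.56 GB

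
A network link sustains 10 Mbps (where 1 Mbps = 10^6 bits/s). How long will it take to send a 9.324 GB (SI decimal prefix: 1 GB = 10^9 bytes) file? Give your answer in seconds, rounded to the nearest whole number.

9.324 GB = 9,324,000,000 bytes = 74,592,000,000 bits
10 Mbps = 10,000,000 bits/s
time = 74,592,000,000 / 10,000,000 = 7,459 s

7,459 seconds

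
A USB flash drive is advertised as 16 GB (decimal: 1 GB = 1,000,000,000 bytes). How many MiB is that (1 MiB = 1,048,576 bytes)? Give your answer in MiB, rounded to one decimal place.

15,258.8 MiB

16 GB × 1,000,000,000 bytes/GB = 16,000,000,000 bytes
1 MiB = 2^20 bytes = 1,048,576 bytes
16,000,000,000 / 1,048,576 = 15,258.8 MiB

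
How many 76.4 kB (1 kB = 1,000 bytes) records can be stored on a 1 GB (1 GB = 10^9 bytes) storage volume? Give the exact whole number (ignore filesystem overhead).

Capacity: 1 GB = 1,000,000,000 bytes
Per item: 76.4 kB = 76,400 bytes
⌊1,000,000,000 / 76,400⌋ = 13,089

13,089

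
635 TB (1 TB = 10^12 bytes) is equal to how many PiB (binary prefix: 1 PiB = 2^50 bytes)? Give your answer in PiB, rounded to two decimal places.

0.56 PiB

635 TB = 635 × 10^12 bytes = 635,000,000,000,000 bytes
1 PiB = 1,125,899,906,842,624 bytes
635,000,000,000,000 / 1,125,899,906,842,624 = 0.56 PiB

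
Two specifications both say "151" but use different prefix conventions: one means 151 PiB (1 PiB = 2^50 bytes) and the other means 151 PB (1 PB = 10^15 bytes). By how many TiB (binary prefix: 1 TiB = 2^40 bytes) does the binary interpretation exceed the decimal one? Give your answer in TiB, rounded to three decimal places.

151 PiB = 151 × 1,125,899,906,842,624 = 170,010,885,933,236,224 bytes
151 PB = 151 × 1,000,000,000,000,000 = 151,000,000,000,000,000 bytes
difference = 19,010,885,933,236,224 bytes
19,010,885,933,236,224 / 1,099,511,627,776 = 17,290.300 TiB

17,290.300 TiB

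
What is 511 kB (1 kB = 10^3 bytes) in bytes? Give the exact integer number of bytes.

511,000 bytes

511 × 1,000 = 511,000 bytes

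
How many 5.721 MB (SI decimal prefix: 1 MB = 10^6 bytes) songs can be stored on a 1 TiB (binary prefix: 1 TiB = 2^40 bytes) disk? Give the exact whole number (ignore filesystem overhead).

192,188

Capacity: 1 TiB = 1,099,511,627,776 bytes
Per item: 5.721 MB = 5,721,000 bytes
⌊1,099,511,627,776 / 5,721,000⌋ = 192,188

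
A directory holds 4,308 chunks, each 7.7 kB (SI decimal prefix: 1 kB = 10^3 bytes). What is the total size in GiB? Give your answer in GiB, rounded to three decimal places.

Total = 4,308 × 7.7 kB = 33171.6 kB
= 33171.6 × 1,000 bytes = 33,171,600 bytes
1 GiB = 1,073,741,824 bytes
33,171,600 / 1,073,741,824 = 0.031 GiB

0.031 GiB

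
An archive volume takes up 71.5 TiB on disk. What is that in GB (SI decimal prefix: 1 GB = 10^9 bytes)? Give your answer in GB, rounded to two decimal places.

71.5 TiB = 71.5 × 2^40 bytes = 78,615,081,385,984 bytes
1 GB = 1,000,000,000 bytes
78,615,081,385,984 / 1,000,000,000 = 78,615.08 GB

78,615.08 GB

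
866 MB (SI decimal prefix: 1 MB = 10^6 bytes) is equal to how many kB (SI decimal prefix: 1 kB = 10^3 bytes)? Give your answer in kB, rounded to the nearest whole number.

866,000 kB

866 MB = 866 × 10^6 bytes = 866,000,000 bytes
1 kB = 10^3 bytes = 1,000 bytes
866,000,000 / 1,000 = 866,000 kB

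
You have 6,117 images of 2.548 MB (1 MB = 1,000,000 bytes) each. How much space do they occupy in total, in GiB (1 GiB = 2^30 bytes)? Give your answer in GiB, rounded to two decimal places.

14.52 GiB

Total = 6,117 × 2.548 MB = 15586.116 MB
= 15586.116 × 1,000,000 bytes = 15,586,116,000 bytes
1 GiB = 1,073,741,824 bytes
15,586,116,000 / 1,073,741,824 = 14.52 GiB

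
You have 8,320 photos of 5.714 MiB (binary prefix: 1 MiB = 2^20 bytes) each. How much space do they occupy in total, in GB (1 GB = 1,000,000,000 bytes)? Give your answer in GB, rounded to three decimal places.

Total = 8,320 × 5.714 MiB = 47540.48 MiB
= 47540.48 × 1,048,576 bytes = 49,849,806,356.48 bytes
1 GB = 1,000,000,000 bytes
49,849,806,356.48 / 1,000,000,000 = 49.850 GB

49.850 GB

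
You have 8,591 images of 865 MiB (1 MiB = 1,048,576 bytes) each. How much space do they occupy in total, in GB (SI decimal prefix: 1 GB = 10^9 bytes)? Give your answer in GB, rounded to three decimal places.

7,792.194 GB

Total = 8,591 × 865 MiB = 7,431,215 MiB
= 7,431,215 × 1,048,576 bytes = 7,792,193,699,840 bytes
1 GB = 1,000,000,000 bytes
7,792,193,699,840 / 1,000,000,000 = 7,792.194 GB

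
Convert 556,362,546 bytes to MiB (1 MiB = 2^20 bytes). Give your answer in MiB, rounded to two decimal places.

530.59 MiB

556,362,546 bytes given.
1 MiB = 1,048,576 bytes
556,362,546 / 1,048,576 = 530.59 MiB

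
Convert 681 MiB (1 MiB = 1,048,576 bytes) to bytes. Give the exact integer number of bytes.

681 × 1,048,576 = 714,080,256 bytes  (1 MiB = 2^20 bytes)

714,080,256 bytes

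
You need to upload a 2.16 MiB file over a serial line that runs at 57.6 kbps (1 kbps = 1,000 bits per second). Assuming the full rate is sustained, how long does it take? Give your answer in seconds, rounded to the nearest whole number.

2.16 MiB = 2,264,924.16 bytes = 18,119,393.28 bits
57.6 kbps = 57,600 bits/s
time = 18,119,393.28 / 57,600 = 315 s

315 seconds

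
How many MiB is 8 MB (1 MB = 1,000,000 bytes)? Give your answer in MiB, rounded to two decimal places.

8 MB × 1,000,000 bytes/MB = 8,000,000 bytes
1 MiB = 1,048,576 bytes
8,000,000 / 1,048,576 = 7.63 MiB

7.63 MiB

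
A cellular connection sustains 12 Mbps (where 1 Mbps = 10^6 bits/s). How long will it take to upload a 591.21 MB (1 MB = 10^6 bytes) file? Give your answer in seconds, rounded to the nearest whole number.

591.21 MB = 591,210,000 bytes = 4,729,680,000 bits
12 Mbps = 12,000,000 bits/s
time = 4,729,680,000 / 12,000,000 = 394 s

394 seconds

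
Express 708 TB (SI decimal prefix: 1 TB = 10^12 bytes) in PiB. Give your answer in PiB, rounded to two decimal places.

708 TB = 708 × 10^12 bytes = 708,000,000,000,000 bytes
1 PiB = 2^50 bytes = 1,125,899,906,842,624 bytes
708,000,000,000,000 / 1,125,899,906,842,624 = 0.63 PiB

0.63 PiB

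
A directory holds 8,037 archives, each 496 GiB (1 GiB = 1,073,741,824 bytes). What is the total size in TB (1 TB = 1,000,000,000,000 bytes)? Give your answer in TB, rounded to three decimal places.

4,280.313 TB

Total = 8,037 × 496 GiB = 3,986,352 GiB
= 3,986,352 × 1,073,741,824 bytes = 4,280,312,867,586,048 bytes
1 TB = 1,000,000,000,000 bytes
4,280,312,867,586,048 / 1,000,000,000,000 = 4,280.313 TB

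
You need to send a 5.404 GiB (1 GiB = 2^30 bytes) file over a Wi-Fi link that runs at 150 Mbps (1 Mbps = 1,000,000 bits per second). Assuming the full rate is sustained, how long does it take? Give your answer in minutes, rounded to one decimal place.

5.2 minutes

5.404 GiB = 5,802,500,816.896 bytes = 46,420,006,535.168 bits
150 Mbps = 150,000,000 bits/s
time = 46,420,006,535.168 / 150,000,000 = 309.47 s
309.47 s / 60 = 5.2 minutes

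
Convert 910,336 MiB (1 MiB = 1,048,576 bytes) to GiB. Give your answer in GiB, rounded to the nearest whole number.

889 GiB

910,336 MiB = 910,336 × 2^20 bytes = 954,556,481,536 bytes
1 GiB = 1,073,741,824 bytes
954,556,481,536 / 1,073,741,824 = 889 GiB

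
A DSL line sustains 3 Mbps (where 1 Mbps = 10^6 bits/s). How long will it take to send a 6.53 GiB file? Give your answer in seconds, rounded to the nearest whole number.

18,697 seconds

6.53 GiB = 7,011,534,110.72 bytes = 56,092,272,885.76 bits
3 Mbps = 3,000,000 bits/s
time = 56,092,272,885.76 / 3,000,000 = 18,697 s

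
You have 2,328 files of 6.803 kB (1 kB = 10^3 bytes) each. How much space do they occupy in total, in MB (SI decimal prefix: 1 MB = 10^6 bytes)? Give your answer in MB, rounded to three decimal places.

Total = 2,328 × 6.803 kB = 15837.384 kB
= 15837.384 × 1,000 bytes = 15,837,384 bytes
1 MB = 1,000,000 bytes
15,837,384 / 1,000,000 = 15.837 MB

15.837 MB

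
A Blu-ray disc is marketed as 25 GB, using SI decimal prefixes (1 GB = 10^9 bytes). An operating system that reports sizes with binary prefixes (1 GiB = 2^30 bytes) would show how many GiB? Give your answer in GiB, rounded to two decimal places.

25 GB × 1,000,000,000 bytes/GB = 25,000,000,000 bytes
1 GiB = 1,073,741,824 bytes
25,000,000,000 / 1,073,741,824 = 23.28 GiB

23.28 GiB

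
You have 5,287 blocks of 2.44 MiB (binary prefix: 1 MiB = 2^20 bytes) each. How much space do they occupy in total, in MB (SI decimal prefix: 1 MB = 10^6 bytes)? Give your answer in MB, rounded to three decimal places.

13,526.924 MB

Total = 5,287 × 2.44 MiB = 12900.28 MiB
= 12900.28 × 1,048,576 bytes = 13,526,924,001.28 bytes
1 MB = 1,000,000 bytes
13,526,924,001.28 / 1,000,000 = 13,526.924 MB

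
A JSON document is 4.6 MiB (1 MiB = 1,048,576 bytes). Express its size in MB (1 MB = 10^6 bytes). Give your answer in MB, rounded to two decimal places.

4.82 MB

4.6 MiB = 4.6 × 2^20 bytes = 4,823,449.6 bytes
1 MB = 1,000,000 bytes
4,823,449.6 / 1,000,000 = 4.82 MB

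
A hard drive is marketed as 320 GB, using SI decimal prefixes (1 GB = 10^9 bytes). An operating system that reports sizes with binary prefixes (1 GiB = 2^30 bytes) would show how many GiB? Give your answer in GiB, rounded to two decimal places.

320 GB = 320 × 10^9 bytes = 320,000,000,000 bytes
1 GiB = 2^30 bytes = 1,073,741,824 bytes
320,000,000,000 / 1,073,741,824 = 298.02 GiB

298.02 GiB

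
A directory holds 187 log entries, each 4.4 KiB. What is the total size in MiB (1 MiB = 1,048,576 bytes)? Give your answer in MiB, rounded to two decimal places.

0.80 MiB

Total = 187 × 4.4 KiB = 822.8 KiB
= 822.8 × 1,024 bytes = 842,547.2 bytes
1 MiB = 1,048,576 bytes
842,547.2 / 1,048,576 = 0.80 MiB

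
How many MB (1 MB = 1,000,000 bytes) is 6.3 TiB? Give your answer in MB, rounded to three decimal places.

6,926,923.255 MB

6.3 TiB = 6.3 × 2^40 bytes = 6,926,923,254,988.8 bytes
1 MB = 1,000,000 bytes
6,926,923,254,988.8 / 1,000,000 = 6,926,923.255 MB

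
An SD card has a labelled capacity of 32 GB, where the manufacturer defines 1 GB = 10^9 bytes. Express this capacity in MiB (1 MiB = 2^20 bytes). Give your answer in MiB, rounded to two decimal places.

30,517.58 MiB

32 GB = 32 × 10^9 bytes = 32,000,000,000 bytes
1 MiB = 1,048,576 bytes
32,000,000,000 / 1,048,576 = 30,517.58 MiB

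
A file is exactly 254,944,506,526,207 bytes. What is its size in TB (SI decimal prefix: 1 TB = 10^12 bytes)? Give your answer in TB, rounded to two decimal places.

254.94 TB

254,944,506,526,207 bytes given.
1 TB = 10^12 bytes = 1,000,000,000,000 bytes
254,944,506,526,207 / 1,000,000,000,000 = 254.94 TB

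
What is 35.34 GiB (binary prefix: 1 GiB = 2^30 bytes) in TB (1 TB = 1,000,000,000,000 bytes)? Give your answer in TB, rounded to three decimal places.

35.34 GiB = 35.34 × 2^30 bytes = 37,946,036,060.16 bytes
1 TB = 1,000,000,000,000 bytes
37,946,036,060.16 / 1,000,000,000,000 = 0.038 TB

0.038 TB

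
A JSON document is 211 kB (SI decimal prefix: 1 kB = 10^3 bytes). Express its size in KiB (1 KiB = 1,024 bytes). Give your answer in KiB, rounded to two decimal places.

211 kB × 1,000 bytes/kB = 211,000 bytes
1 KiB = 2^10 bytes = 1,024 bytes
211,000 / 1,024 = 206.05 KiB

206.05 KiB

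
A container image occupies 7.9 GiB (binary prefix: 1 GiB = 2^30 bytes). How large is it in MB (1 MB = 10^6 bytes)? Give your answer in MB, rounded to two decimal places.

7.9 GiB × 1,073,741,824 bytes/GiB = 8,482,560,409.6 bytes
1 MB = 1,000,000 bytes
8,482,560,409.6 / 1,000,000 = 8,482.56 MB

8,482.56 MB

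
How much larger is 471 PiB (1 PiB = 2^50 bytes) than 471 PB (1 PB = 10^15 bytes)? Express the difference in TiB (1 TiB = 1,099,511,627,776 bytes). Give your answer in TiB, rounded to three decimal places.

53,931.995 TiB

471 PiB = 471 × 1,125,899,906,842,624 = 530,298,856,122,875,904 bytes
471 PB = 471 × 1,000,000,000,000,000 = 471,000,000,000,000,000 bytes
difference = 59,298,856,122,875,904 bytes
59,298,856,122,875,904 / 1,099,511,627,776 = 53,931.995 TiB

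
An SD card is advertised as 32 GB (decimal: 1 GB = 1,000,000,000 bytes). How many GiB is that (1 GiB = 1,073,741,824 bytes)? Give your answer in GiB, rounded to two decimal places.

32 GB = 32 × 10^9 bytes = 32,000,000,000 bytes
1 GiB = 1,073,741,824 bytes
32,000,000,000 / 1,073,741,824 = 29.80 GiB

29.80 GiB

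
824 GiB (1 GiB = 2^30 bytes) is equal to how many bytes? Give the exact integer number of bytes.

824 × 1,073,741,824 = 884,763,262,976 bytes

884,763,262,976 bytes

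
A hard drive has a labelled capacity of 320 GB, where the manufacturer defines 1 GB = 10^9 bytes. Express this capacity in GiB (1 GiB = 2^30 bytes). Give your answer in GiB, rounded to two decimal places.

298.02 GiB

320 GB = 320 × 10^9 bytes = 320,000,000,000 bytes
1 GiB = 1,073,741,824 bytes
320,000,000,000 / 1,073,741,824 = 298.02 GiB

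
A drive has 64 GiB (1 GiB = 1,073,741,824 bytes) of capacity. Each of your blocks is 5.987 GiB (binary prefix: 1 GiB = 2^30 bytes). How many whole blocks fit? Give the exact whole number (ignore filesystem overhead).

Capacity: 64 GiB = 68,719,476,736 bytes
Per item: 5.987 GiB = 6,428,492,300.288 bytes
⌊68,719,476,736 / 6,428,492,300.288⌋ = 10

10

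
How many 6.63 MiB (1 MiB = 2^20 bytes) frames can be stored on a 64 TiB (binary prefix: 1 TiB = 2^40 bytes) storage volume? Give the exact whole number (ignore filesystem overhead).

Capacity: 64 TiB = 70,368,744,177,664 bytes
Per item: 6.63 MiB = 6,952,058.88 bytes
⌊70,368,744,177,664 / 6,952,058.88⌋ = 10,122,000

10,122,000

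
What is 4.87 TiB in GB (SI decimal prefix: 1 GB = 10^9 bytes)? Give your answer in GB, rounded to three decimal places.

4.87 TiB × 1,099,511,627,776 bytes/TiB = 5,354,621,627,269.12 bytes
1 GB = 10^9 bytes = 1,000,000,000 bytes
5,354,621,627,269.12 / 1,000,000,000 = 5,354.622 GB

5,354.622 GB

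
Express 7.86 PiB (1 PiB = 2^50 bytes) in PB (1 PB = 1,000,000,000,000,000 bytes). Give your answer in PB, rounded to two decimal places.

7.86 PiB = 7.86 × 2^50 bytes = 8,849,573,267,783,024.64 bytes
1 PB = 10^15 bytes = 1,000,000,000,000,000 bytes
8,849,573,267,783,024.64 / 1,000,000,000,000,000 = 8.85 PB

8.85 PB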